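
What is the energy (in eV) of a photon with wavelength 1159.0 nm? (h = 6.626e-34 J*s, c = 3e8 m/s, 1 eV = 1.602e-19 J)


E = hc/lambda = 6.626e-34 * 3e8 / 1.159e-06 = 1.715e-19 J = 1.0706 eV

1.0706 eV


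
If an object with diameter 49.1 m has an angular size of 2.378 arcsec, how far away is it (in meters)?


D = size / theta_rad, theta_rad = 2.378 * pi/(180*3600) = 1.153e-05, D = 4.259e+06

4.259e+06 m


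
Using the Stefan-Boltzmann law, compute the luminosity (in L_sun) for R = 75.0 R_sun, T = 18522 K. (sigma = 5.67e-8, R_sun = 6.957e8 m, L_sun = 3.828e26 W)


R = 75.0 * 6.957e8 m = 5.21775e+10 m. L = 4*pi*R^2*sigma*T^4 = 4*pi*(5.21775e+10)^2 * 5.67e-8 * 18522^4 = 2.283026623e+32 W. L/L_sun = 2.283026623e+32 / 3.828e26 = 596401.939

596401.939 L_sun


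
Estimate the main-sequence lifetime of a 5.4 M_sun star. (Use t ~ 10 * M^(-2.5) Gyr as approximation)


t = 10 * M^(-2.5) = 10 * 5.4^(-2.5) = 0.1476

0.1476 Gyr


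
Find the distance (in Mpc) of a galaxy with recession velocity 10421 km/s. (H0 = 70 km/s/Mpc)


d = v / H0 = 10421 / 70 = 148.8714

148.8714 Mpc


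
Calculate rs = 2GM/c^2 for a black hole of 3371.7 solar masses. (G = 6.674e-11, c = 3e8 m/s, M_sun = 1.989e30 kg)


M = 3371.7 * 1.989e30 kg = 6.7063113e+33 kg. rs = 2GM/c^2 = 2 * 6.674e-11 * 6.7063113e+33 / (3e8)^2 = 9.946e+06

9.946e+06 m


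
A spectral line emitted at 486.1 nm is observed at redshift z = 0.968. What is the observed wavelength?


lam_obs = lam_emit * (1 + z) = 486.1 * (1 + 0.968) = 956.6448

956.6448 nm


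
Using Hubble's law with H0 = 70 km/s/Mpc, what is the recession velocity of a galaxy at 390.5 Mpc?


v = H0 * d = 70 * 390.5 = 27335.0

27335.0 km/s


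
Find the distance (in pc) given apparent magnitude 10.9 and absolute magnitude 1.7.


d = 10^((m - M + 5)/5) = 10^((10.9 - 1.7 + 5)/5) = 691.831

691.831 pc


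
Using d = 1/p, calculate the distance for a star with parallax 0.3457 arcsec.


d = 1/p = 1/0.3457 = 2.8927

2.8927 pc


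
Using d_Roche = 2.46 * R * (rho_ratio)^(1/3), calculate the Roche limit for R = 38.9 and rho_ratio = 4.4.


d_Roche = 2.46 * 38.9 * 4.4^(1/3) = 156.8083

156.8083


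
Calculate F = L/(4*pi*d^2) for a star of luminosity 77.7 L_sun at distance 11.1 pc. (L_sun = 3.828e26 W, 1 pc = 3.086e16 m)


F = L / (4*pi*d^2) = 2.974e+28 / (4*pi*(3.425e+17)^2) = 2.017e-08

2.017e-08 W/m^2


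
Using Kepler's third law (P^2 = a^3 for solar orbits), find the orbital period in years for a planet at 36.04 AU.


P = a^(3/2) = 36.04^1.5 = 216.3601

216.3601 years


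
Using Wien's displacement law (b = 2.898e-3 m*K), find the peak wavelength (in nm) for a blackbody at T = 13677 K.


lam_max = b / T = 2.898e-3 / 13677 = 2.119e-07 m = 211.8886 nm

211.8886 nm


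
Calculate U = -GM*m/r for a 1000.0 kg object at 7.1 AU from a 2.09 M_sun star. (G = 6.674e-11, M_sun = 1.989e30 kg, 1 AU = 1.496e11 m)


M = 2.09 * 1.989e30 kg = 4.15701e+30 kg; r = 7.1 AU * 1.496e11 m/AU = 1.06216e+12 m. U = -GM*m/r = -(6.674e-11 * 4.15701e+30 * 1000.0) / 1.06216e+12 = -2.612e+11

-2.612e+11 J


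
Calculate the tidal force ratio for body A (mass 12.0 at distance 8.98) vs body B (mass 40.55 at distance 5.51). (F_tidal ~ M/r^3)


Ratio = (M1/r1^3) / (M2/r2^3) = (12.0/8.98^3) / (40.55/5.51^3) = 0.0684

0.0684


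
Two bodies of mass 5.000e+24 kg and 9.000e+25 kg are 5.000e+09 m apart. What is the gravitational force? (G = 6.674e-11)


F = G*m1*m2/r^2 = 6.674e-11 * 5.000e+24 * 9.000e+25 / (5.000e+09)^2 = 6.674e-11 * 4.500e+50 / 2.500e+19 = 1.201e+21

1.201e+21 N


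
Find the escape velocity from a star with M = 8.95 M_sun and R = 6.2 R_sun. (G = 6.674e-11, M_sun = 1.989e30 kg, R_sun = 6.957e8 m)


M = 8.95 * 1.989e30 kg = 1.780155e+31 kg; R = 6.2 * 6.957e8 m = 4.31334e+09 m. v_esc = sqrt(2GM/R) = sqrt(2 * 6.674e-11 * 1.780155e+31 / 4.31334e+09) = 742215.7429

742215.7429 m/s


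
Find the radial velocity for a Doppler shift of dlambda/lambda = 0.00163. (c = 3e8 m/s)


v = (dlambda/lambda) * c = 0.00163 * 3e8 = 489000.0

489000.0 m/s


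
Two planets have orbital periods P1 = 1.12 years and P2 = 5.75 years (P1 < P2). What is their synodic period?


1/P_syn = |1/P1 - 1/P2| = |1/1.12 - 1/5.75| => P_syn = 1.3909

1.3909 years


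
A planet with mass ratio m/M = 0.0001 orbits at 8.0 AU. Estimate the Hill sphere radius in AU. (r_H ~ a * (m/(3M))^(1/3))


r_H = a * (m/3M)^(1/3) = 8.0 * (0.0001/3)^(1/3) = 0.2575

0.2575 AU


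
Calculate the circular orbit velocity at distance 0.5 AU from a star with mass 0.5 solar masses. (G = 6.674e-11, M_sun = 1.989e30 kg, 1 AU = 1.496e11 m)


v = sqrt(GM/r) = sqrt(6.674e-11 * 9.945e+29 / 7.480e+10) = 29788.2298

29788.2298 m/s


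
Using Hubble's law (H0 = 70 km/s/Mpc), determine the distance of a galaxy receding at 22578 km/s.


d = v / H0 = 22578 / 70 = 322.5429

322.5429 Mpc


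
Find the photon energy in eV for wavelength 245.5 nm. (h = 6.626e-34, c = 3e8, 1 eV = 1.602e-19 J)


E = hc/lambda = 6.626e-34 * 3e8 / 2.455e-07 = 8.097e-19 J = 5.0543 eV

5.0543 eV


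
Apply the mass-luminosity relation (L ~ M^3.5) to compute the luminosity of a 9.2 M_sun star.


L/L_sun = (M/M_sun)^3.5 = 9.2^3.5 = 2361.8776

2361.8776 L_sun


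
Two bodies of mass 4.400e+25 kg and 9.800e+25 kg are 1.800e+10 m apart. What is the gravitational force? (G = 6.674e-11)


F = G*m1*m2/r^2 = 6.674e-11 * 4.400e+25 * 9.800e+25 / (1.800e+10)^2 = 6.674e-11 * 4.312e+51 / 3.240e+20 = 8.882e+20

8.882e+20 N


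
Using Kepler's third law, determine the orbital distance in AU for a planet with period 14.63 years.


a = P^(2/3) = 14.63^(2/3) = 5.9818

5.9818 AU


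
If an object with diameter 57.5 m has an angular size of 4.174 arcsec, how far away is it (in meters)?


D = size / theta_rad, theta_rad = 4.174 * pi/(180*3600) = 2.024e-05, D = 2.841e+06

2.841e+06 m


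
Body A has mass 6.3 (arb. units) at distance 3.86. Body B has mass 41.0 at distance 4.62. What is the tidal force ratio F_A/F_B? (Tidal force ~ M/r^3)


Ratio = (M1/r1^3) / (M2/r2^3) = (6.3/3.86^3) / (41.0/4.62^3) = 0.2635

0.2635


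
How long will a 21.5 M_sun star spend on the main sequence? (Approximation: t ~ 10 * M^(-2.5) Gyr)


t = 10 * M^(-2.5) = 10 * 21.5^(-2.5) = 0.0047

0.0047 Gyr


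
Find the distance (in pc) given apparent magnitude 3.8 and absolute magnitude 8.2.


d = 10^((m - M + 5)/5) = 10^((3.8 - 8.2 + 5)/5) = 1.3183

1.3183 pc


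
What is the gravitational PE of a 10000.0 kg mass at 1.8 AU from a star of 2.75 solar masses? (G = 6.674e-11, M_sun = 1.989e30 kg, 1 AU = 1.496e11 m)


M = 2.75 * 1.989e30 kg = 5.46975e+30 kg; r = 1.8 AU * 1.496e11 m/AU = 2.6928e+11 m. U = -GM*m/r = -(6.674e-11 * 5.46975e+30 * 10000.0) / 2.6928e+11 = -1.356e+13

-1.356e+13 J


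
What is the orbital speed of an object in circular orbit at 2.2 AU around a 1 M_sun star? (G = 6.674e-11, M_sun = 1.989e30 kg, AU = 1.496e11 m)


v = sqrt(GM/r) = sqrt(6.674e-11 * 1.989e+30 / 3.291e+11) = 20083.2205

20083.2205 m/s


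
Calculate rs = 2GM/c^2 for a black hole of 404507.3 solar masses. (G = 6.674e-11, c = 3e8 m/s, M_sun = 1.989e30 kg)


M = 404507.3 * 1.989e30 kg = 8.045650197e+35 kg. rs = 2GM/c^2 = 2 * 6.674e-11 * 8.045650197e+35 / (3e8)^2 = 1.193e+09

1.193e+09 m


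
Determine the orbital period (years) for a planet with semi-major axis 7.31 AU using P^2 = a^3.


P = a^(3/2) = 7.31^1.5 = 19.7641

19.7641 years


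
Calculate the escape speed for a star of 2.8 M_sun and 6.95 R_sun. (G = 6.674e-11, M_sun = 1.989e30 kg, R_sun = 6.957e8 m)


M = 2.8 * 1.989e30 kg = 5.5692e+30 kg; R = 6.95 * 6.957e8 m = 4.835115e+09 m. v_esc = sqrt(2GM/R) = sqrt(2 * 6.674e-11 * 5.5692e+30 / 4.835115e+09) = 392103.8461

392103.8461 m/s


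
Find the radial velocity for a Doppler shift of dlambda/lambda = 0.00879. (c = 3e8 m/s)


v = (dlambda/lambda) * c = 0.00879 * 3e8 = 2.637e+06

2.637e+06 m/s


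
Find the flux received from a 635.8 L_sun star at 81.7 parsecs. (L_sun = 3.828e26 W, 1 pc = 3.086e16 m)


F = L / (4*pi*d^2) = 2.434e+29 / (4*pi*(2.521e+18)^2) = 3.047e-09

3.047e-09 W/m^2


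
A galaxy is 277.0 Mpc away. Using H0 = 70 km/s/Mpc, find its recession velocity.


v = H0 * d = 70 * 277.0 = 19390.0

19390.0 km/s


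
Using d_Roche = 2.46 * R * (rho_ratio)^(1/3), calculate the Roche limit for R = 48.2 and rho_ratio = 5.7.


d_Roche = 2.46 * 48.2 * 5.7^(1/3) = 211.8071

211.8071


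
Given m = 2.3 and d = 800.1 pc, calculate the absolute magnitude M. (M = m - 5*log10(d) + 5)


M = m - 5*log10(d) + 5 = 2.3 - 5*log10(800.1) + 5 = -7.2157

-7.2157


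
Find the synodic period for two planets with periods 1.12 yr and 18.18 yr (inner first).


1/P_syn = |1/P1 - 1/P2| = |1/1.12 - 1/18.18| => P_syn = 1.1935

1.1935 years


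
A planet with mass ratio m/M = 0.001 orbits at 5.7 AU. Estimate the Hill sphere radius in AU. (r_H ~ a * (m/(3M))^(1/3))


r_H = a * (m/3M)^(1/3) = 5.7 * (0.001/3)^(1/3) = 0.3952

0.3952 AU


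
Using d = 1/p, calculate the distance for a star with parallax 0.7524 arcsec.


d = 1/p = 1/0.7524 = 1.3291

1.3291 pc


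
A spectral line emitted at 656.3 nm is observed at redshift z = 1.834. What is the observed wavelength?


lam_obs = lam_emit * (1 + z) = 656.3 * (1 + 1.834) = 1859.9542

1859.9542 nm


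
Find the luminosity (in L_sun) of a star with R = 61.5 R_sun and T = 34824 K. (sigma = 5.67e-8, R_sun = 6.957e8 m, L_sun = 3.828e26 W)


R = 61.5 * 6.957e8 m = 4.278555e+10 m. L = 4*pi*R^2*sigma*T^4 = 4*pi*(4.278555e+10)^2 * 5.67e-8 * 34824^4 = 1.918234854e+33 W. L/L_sun = 1.918234854e+33 / 3.828e26 = 5.011e+06

5.011e+06 L_sun


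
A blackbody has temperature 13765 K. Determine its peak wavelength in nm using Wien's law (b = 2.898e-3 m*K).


lam_max = b / T = 2.898e-3 / 13765 = 2.105e-07 m = 210.534 nm

210.534 nm


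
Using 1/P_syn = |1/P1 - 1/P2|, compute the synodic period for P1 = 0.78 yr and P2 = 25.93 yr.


1/P_syn = |1/P1 - 1/P2| = |1/0.78 - 1/25.93| => P_syn = 0.8042

0.8042 years


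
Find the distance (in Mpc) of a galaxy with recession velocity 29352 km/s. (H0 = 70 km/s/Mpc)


d = v / H0 = 29352 / 70 = 419.3143

419.3143 Mpc


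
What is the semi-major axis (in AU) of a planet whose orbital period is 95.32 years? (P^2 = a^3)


a = P^(2/3) = 95.32^(2/3) = 20.8668

20.8668 AU


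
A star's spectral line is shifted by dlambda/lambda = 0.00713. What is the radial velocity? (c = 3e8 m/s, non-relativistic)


v = (dlambda/lambda) * c = 0.00713 * 3e8 = 2.139e+06

2.139e+06 m/s


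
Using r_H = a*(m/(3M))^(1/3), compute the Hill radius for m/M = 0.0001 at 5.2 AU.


r_H = a * (m/3M)^(1/3) = 5.2 * (0.0001/3)^(1/3) = 0.1674

0.1674 AU


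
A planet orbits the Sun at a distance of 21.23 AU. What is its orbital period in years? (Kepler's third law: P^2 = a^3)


P = a^(3/2) = 21.23^1.5 = 97.8194

97.8194 years


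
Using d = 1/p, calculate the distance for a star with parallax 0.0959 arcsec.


d = 1/p = 1/0.0959 = 10.4275

10.4275 pc


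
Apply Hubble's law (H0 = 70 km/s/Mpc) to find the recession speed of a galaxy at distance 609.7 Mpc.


v = H0 * d = 70 * 609.7 = 42679.0

42679.0 km/s


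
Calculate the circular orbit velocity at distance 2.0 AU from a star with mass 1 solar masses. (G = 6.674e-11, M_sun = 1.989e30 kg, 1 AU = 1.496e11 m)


v = sqrt(GM/r) = sqrt(6.674e-11 * 1.989e+30 / 2.992e+11) = 21063.4593

21063.4593 m/s


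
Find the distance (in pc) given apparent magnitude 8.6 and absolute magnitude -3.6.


d = 10^((m - M + 5)/5) = 10^((8.6 - -3.6 + 5)/5) = 2754.2287

2754.2287 pc


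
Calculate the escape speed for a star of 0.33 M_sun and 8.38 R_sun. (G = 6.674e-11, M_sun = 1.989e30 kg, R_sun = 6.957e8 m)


M = 0.33 * 1.989e30 kg = 6.5637e+29 kg; R = 8.38 * 6.957e8 m = 5.829966e+09 m. v_esc = sqrt(2GM/R) = sqrt(2 * 6.674e-11 * 6.5637e+29 / 5.829966e+09) = 122588.4205

122588.4205 m/s


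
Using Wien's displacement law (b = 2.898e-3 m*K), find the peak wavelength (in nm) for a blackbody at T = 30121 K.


lam_max = b / T = 2.898e-3 / 30121 = 9.621e-08 m = 96.2119 nm

96.2119 nm


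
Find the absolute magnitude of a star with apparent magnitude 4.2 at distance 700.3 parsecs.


M = m - 5*log10(d) + 5 = 4.2 - 5*log10(700.3) + 5 = -5.0264

-5.0264


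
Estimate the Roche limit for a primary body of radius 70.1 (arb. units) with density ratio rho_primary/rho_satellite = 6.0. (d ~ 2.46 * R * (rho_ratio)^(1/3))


d_Roche = 2.46 * 70.1 * 6.0^(1/3) = 313.3552

313.3552


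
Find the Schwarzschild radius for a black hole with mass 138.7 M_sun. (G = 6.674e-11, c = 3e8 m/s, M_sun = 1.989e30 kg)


M = 138.7 * 1.989e30 kg = 2.758743e+32 kg. rs = 2GM/c^2 = 2 * 6.674e-11 * 2.758743e+32 / (3e8)^2 = 409152.2396

409152.2396 m


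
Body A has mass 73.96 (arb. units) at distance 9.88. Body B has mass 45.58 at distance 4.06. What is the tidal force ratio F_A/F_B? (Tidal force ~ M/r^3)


Ratio = (M1/r1^3) / (M2/r2^3) = (73.96/9.88^3) / (45.58/4.06^3) = 0.1126

0.1126


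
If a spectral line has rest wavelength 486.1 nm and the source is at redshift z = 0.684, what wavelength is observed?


lam_obs = lam_emit * (1 + z) = 486.1 * (1 + 0.684) = 818.5924

818.5924 nm


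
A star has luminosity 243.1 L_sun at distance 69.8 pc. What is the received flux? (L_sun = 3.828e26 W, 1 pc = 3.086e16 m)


F = L / (4*pi*d^2) = 9.306e+28 / (4*pi*(2.154e+18)^2) = 1.596e-09

1.596e-09 W/m^2


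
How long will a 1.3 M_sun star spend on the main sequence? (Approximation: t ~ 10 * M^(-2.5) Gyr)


t = 10 * M^(-2.5) = 10 * 1.3^(-2.5) = 5.1897

5.1897 Gyr


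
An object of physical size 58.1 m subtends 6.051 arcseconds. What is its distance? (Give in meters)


D = size / theta_rad, theta_rad = 6.051 * pi/(180*3600) = 2.934e-05, D = 1.980e+06

1.980e+06 m


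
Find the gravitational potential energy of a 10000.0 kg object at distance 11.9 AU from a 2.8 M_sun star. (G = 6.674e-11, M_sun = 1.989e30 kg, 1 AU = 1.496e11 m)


M = 2.8 * 1.989e30 kg = 5.5692e+30 kg; r = 11.9 AU * 1.496e11 m/AU = 1.78024e+12 m. U = -GM*m/r = -(6.674e-11 * 5.5692e+30 * 10000.0) / 1.78024e+12 = -2.088e+12

-2.088e+12 J


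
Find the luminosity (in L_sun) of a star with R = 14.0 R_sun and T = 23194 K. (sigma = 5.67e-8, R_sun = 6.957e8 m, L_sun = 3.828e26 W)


R = 14.0 * 6.957e8 m = 9.7398e+09 m. L = 4*pi*R^2*sigma*T^4 = 4*pi*(9.7398e+09)^2 * 5.67e-8 * 23194^4 = 1.956120535e+31 W. L/L_sun = 1.956120535e+31 / 3.828e26 = 51100.3275

51100.3275 L_sun


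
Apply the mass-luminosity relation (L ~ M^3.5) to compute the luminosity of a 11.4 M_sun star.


L/L_sun = (M/M_sun)^3.5 = 11.4^3.5 = 5002.2683

5002.2683 L_sun


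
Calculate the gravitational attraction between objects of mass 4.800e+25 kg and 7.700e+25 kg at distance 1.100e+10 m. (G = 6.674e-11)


F = G*m1*m2/r^2 = 6.674e-11 * 4.800e+25 * 7.700e+25 / (1.100e+10)^2 = 6.674e-11 * 3.696e+51 / 1.210e+20 = 2.039e+21

2.039e+21 N


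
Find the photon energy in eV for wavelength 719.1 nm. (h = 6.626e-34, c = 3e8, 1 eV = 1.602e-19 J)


E = hc/lambda = 6.626e-34 * 3e8 / 7.191e-07 = 2.764e-19 J = 1.7255 eV

1.7255 eV


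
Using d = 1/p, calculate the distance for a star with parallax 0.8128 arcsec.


d = 1/p = 1/0.8128 = 1.2303

1.2303 pc


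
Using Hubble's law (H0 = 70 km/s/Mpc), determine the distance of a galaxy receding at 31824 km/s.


d = v / H0 = 31824 / 70 = 454.6286

454.6286 Mpc


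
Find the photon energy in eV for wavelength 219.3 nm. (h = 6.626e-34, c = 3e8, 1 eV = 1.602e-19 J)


E = hc/lambda = 6.626e-34 * 3e8 / 2.193e-07 = 9.064e-19 J = 5.6581 eV

5.6581 eV


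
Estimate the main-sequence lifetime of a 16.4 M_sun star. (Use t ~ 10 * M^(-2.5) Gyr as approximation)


t = 10 * M^(-2.5) = 10 * 16.4^(-2.5) = 0.0092

0.0092 Gyr


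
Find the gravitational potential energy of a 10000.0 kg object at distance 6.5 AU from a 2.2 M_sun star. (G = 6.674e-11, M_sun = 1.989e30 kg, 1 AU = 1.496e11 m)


M = 2.2 * 1.989e30 kg = 4.3758e+30 kg; r = 6.5 AU * 1.496e11 m/AU = 9.724e+11 m. U = -GM*m/r = -(6.674e-11 * 4.3758e+30 * 10000.0) / 9.724e+11 = -3.003e+12

-3.003e+12 J


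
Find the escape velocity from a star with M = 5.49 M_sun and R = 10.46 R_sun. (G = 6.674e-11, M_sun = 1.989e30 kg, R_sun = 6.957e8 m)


M = 5.49 * 1.989e30 kg = 1.091961e+31 kg; R = 10.46 * 6.957e8 m = 7.277022e+09 m. v_esc = sqrt(2GM/R) = sqrt(2 * 6.674e-11 * 1.091961e+31 / 7.277022e+09) = 447543.0516

447543.0516 m/s


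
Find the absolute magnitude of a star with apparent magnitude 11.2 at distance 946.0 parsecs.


M = m - 5*log10(d) + 5 = 11.2 - 5*log10(946.0) + 5 = 1.3205

1.3205


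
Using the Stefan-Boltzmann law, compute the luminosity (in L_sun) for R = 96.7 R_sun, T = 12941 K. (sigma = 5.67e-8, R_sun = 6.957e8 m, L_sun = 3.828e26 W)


R = 96.7 * 6.957e8 m = 6.727419e+10 m. L = 4*pi*R^2*sigma*T^4 = 4*pi*(6.727419e+10)^2 * 5.67e-8 * 12941^4 = 9.044014014e+31 W. L/L_sun = 9.044014014e+31 / 3.828e26 = 236259.5092

236259.5092 L_sun


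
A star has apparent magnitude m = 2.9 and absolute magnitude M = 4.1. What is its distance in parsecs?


d = 10^((m - M + 5)/5) = 10^((2.9 - 4.1 + 5)/5) = 5.7544

5.7544 pc


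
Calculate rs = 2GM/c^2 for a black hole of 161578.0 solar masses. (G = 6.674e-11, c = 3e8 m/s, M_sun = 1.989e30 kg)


M = 161578.0 * 1.989e30 kg = 3.21378642e+35 kg. rs = 2GM/c^2 = 2 * 6.674e-11 * 3.21378642e+35 / (3e8)^2 = 4.766e+08

4.766e+08 m


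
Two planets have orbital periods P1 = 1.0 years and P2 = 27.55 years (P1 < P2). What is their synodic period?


1/P_syn = |1/P1 - 1/P2| = |1/1.0 - 1/27.55| => P_syn = 1.0377

1.0377 years


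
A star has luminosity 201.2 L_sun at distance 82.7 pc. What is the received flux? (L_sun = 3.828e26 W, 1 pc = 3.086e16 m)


F = L / (4*pi*d^2) = 7.702e+28 / (4*pi*(2.552e+18)^2) = 9.410e-10

9.410e-10 W/m^2


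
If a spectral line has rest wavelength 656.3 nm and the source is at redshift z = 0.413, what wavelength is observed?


lam_obs = lam_emit * (1 + z) = 656.3 * (1 + 0.413) = 927.3519

927.3519 nm


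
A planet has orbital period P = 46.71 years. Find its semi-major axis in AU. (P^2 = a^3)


a = P^(2/3) = 46.71^(2/3) = 12.97

12.97 AU


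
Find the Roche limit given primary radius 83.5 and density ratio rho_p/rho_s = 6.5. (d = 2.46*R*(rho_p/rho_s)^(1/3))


d_Roche = 2.46 * 83.5 * 6.5^(1/3) = 383.3476

383.3476


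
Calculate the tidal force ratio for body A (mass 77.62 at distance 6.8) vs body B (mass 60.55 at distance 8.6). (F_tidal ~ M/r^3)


Ratio = (M1/r1^3) / (M2/r2^3) = (77.62/6.8^3) / (60.55/8.6^3) = 2.5932

2.5932


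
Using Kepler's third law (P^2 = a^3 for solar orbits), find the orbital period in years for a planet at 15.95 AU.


P = a^(3/2) = 15.95^1.5 = 63.7002

63.7002 years


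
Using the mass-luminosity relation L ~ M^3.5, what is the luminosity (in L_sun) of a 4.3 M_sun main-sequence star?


L/L_sun = (M/M_sun)^3.5 = 4.3^3.5 = 164.8692

164.8692 L_sun


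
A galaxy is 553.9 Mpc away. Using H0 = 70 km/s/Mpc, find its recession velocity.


v = H0 * d = 70 * 553.9 = 38773.0

38773.0 km/s


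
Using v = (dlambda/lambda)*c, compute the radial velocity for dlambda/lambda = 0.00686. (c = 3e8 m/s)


v = (dlambda/lambda) * c = 0.00686 * 3e8 = 2.058e+06

2.058e+06 m/s


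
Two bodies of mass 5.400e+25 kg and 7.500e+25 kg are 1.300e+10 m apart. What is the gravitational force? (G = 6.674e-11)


F = G*m1*m2/r^2 = 6.674e-11 * 5.400e+25 * 7.500e+25 / (1.300e+10)^2 = 6.674e-11 * 4.050e+51 / 1.690e+20 = 1.599e+21

1.599e+21 N


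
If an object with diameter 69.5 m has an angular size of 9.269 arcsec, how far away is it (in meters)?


D = size / theta_rad, theta_rad = 9.269 * pi/(180*3600) = 4.494e-05, D = 1.547e+06

1.547e+06 m


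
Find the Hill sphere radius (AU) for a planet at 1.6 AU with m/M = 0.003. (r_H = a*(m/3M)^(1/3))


r_H = a * (m/3M)^(1/3) = 1.6 * (0.003/3)^(1/3) = 0.16

0.16 AU


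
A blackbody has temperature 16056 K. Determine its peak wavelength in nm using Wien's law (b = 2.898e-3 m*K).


lam_max = b / T = 2.898e-3 / 16056 = 1.805e-07 m = 180.4933 nm

180.4933 nm


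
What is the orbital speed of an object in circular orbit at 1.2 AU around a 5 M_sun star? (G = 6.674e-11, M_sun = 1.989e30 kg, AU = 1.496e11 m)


v = sqrt(GM/r) = sqrt(6.674e-11 * 9.945e+30 / 1.795e+11) = 60804.9695

60804.9695 m/s


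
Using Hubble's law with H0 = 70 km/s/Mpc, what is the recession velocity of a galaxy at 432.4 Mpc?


v = H0 * d = 70 * 432.4 = 30268.0

30268.0 km/s


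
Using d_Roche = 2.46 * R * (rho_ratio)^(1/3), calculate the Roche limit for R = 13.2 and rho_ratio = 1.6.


d_Roche = 2.46 * 13.2 * 1.6^(1/3) = 37.9795

37.9795


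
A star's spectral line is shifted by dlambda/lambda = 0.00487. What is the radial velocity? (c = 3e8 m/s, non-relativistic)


v = (dlambda/lambda) * c = 0.00487 * 3e8 = 1.461e+06

1.461e+06 m/s


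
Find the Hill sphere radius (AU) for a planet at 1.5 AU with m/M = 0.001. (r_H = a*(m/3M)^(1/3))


r_H = a * (m/3M)^(1/3) = 1.5 * (0.001/3)^(1/3) = 0.104

0.104 AU


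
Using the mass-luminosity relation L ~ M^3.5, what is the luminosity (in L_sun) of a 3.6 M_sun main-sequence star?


L/L_sun = (M/M_sun)^3.5 = 3.6^3.5 = 88.5235

88.5235 L_sun


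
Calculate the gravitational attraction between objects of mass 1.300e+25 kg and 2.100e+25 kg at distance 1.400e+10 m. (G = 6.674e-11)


F = G*m1*m2/r^2 = 6.674e-11 * 1.300e+25 * 2.100e+25 / (1.400e+10)^2 = 6.674e-11 * 2.730e+50 / 1.960e+20 = 9.296e+19

9.296e+19 N


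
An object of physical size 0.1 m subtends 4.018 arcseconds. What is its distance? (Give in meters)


D = size / theta_rad, theta_rad = 4.018 * pi/(180*3600) = 1.948e-05, D = 5133.5193

5133.5193 m


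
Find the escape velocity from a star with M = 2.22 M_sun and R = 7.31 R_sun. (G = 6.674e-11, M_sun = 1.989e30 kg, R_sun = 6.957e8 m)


M = 2.22 * 1.989e30 kg = 4.41558e+30 kg; R = 7.31 * 6.957e8 m = 5.085567e+09 m. v_esc = sqrt(2GM/R) = sqrt(2 * 6.674e-11 * 4.41558e+30 / 5.085567e+09) = 340433.4983

340433.4983 m/s


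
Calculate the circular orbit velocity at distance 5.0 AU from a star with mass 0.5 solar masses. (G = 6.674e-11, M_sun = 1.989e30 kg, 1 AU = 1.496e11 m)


v = sqrt(GM/r) = sqrt(6.674e-11 * 9.945e+29 / 7.480e+11) = 9419.8654

9419.8654 m/s


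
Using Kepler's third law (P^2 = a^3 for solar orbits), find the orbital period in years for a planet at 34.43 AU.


P = a^(3/2) = 34.43^1.5 = 202.0252

202.0252 years


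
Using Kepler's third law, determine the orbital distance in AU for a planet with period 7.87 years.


a = P^(2/3) = 7.87^(2/3) = 3.9565

3.9565 AU


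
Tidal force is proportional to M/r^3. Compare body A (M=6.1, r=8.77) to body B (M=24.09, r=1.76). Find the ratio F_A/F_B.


Ratio = (M1/r1^3) / (M2/r2^3) = (6.1/8.77^3) / (24.09/1.76^3) = 0.002

0.002


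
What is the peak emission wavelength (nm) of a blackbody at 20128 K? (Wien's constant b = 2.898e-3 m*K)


lam_max = b / T = 2.898e-3 / 20128 = 1.440e-07 m = 143.9785 nm

143.9785 nm


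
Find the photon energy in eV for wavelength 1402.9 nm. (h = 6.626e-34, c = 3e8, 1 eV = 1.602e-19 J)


E = hc/lambda = 6.626e-34 * 3e8 / 1.403e-06 = 1.417e-19 J = 0.8845 eV

0.8845 eV


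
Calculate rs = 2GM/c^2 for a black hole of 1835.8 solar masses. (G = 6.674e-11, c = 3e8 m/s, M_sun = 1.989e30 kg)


M = 1835.8 * 1.989e30 kg = 3.6514062e+33 kg. rs = 2GM/c^2 = 2 * 6.674e-11 * 3.6514062e+33 / (3e8)^2 = 5.415e+06

5.415e+06 m


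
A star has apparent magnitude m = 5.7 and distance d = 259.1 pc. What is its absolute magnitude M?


M = m - 5*log10(d) + 5 = 5.7 - 5*log10(259.1) + 5 = -1.3673

-1.3673


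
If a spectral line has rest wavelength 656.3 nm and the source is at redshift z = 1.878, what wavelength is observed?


lam_obs = lam_emit * (1 + z) = 656.3 * (1 + 1.878) = 1888.8314

1888.8314 nm


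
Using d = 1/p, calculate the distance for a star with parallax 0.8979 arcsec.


d = 1/p = 1/0.8979 = 1.1137

1.1137 pc


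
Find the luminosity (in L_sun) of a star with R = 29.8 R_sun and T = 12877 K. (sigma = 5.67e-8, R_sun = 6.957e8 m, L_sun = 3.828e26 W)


R = 29.8 * 6.957e8 m = 2.073186e+10 m. L = 4*pi*R^2*sigma*T^4 = 4*pi*(2.073186e+10)^2 * 5.67e-8 * 12877^4 = 8.4203131e+30 W. L/L_sun = 8.4203131e+30 / 3.828e26 = 21996.6382

21996.6382 L_sun


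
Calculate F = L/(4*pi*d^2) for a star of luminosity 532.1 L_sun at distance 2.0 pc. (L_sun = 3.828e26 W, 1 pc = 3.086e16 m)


F = L / (4*pi*d^2) = 2.037e+29 / (4*pi*(6.172e+16)^2) = 4.255e-06

4.255e-06 W/m^2


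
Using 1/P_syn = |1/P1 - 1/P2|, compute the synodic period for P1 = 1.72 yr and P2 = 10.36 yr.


1/P_syn = |1/P1 - 1/P2| = |1/1.72 - 1/10.36| => P_syn = 2.0624

2.0624 years


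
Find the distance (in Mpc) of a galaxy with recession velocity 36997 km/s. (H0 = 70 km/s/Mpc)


d = v / H0 = 36997 / 70 = 528.5286

528.5286 Mpc


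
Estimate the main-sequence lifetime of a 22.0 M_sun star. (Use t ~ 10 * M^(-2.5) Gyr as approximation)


t = 10 * M^(-2.5) = 10 * 22.0^(-2.5) = 0.0044

0.0044 Gyr


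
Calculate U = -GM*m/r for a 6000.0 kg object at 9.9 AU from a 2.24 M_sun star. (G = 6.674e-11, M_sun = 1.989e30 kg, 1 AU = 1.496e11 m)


M = 2.24 * 1.989e30 kg = 4.45536e+30 kg; r = 9.9 AU * 1.496e11 m/AU = 1.48104e+12 m. U = -GM*m/r = -(6.674e-11 * 4.45536e+30 * 6000.0) / 1.48104e+12 = -1.205e+12

-1.205e+12 J


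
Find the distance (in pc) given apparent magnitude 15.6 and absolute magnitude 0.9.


d = 10^((m - M + 5)/5) = 10^((15.6 - 0.9 + 5)/5) = 8709.6359

8709.6359 pc


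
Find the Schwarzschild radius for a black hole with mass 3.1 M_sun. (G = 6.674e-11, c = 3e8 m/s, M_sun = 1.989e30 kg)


M = 3.1 * 1.989e30 kg = 6.1659e+30 kg. rs = 2GM/c^2 = 2 * 6.674e-11 * 6.1659e+30 / (3e8)^2 = 9144.7148

9144.7148 m


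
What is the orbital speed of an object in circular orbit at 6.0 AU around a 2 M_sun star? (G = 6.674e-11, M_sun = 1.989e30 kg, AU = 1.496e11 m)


v = sqrt(GM/r) = sqrt(6.674e-11 * 3.978e+30 / 8.976e+11) = 17198.2425

17198.2425 m/s


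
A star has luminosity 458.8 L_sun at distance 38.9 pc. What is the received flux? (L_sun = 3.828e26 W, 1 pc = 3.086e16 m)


F = L / (4*pi*d^2) = 1.756e+29 / (4*pi*(1.200e+18)^2) = 9.698e-09

9.698e-09 W/m^2


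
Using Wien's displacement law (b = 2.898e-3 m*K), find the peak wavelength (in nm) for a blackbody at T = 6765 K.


lam_max = b / T = 2.898e-3 / 6765 = 4.284e-07 m = 428.3814 nm

428.3814 nm


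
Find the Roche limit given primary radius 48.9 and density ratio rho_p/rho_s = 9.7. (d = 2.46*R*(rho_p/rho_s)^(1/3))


d_Roche = 2.46 * 48.9 * 9.7^(1/3) = 256.5476

256.5476


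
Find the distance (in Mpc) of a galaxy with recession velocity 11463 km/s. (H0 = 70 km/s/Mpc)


d = v / H0 = 11463 / 70 = 163.7571

163.7571 Mpc


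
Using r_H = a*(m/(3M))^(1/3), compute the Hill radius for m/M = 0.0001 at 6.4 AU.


r_H = a * (m/3M)^(1/3) = 6.4 * (0.0001/3)^(1/3) = 0.206

0.206 AU


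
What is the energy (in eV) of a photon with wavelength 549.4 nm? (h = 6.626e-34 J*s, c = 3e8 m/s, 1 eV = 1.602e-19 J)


E = hc/lambda = 6.626e-34 * 3e8 / 5.494e-07 = 3.618e-19 J = 2.2585 eV

2.2585 eV


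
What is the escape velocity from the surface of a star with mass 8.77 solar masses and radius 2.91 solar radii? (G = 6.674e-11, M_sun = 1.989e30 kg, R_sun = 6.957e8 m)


M = 8.77 * 1.989e30 kg = 1.744353e+31 kg; R = 2.91 * 6.957e8 m = 2.024487e+09 m. v_esc = sqrt(2GM/R) = sqrt(2 * 6.674e-11 * 1.744353e+31 / 2.024487e+09) = 1.072e+06

1.072e+06 m/s


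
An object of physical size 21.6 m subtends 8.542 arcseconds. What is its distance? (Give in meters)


D = size / theta_rad, theta_rad = 8.542 * pi/(180*3600) = 4.141e-05, D = 521578.0631

521578.0631 m


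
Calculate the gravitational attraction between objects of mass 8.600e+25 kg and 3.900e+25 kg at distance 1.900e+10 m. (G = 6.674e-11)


F = G*m1*m2/r^2 = 6.674e-11 * 8.600e+25 * 3.900e+25 / (1.900e+10)^2 = 6.674e-11 * 3.354e+51 / 3.610e+20 = 6.201e+20

6.201e+20 N


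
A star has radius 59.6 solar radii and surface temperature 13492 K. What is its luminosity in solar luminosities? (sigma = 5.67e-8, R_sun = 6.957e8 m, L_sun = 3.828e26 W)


R = 59.6 * 6.957e8 m = 4.146372e+10 m. L = 4*pi*R^2*sigma*T^4 = 4*pi*(4.146372e+10)^2 * 5.67e-8 * 13492^4 = 4.059146998e+31 W. L/L_sun = 4.059146998e+31 / 3.828e26 = 106038.3228

106038.3228 L_sun


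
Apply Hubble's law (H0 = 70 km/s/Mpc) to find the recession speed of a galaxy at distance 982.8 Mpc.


v = H0 * d = 70 * 982.8 = 68796.0

68796.0 km/s


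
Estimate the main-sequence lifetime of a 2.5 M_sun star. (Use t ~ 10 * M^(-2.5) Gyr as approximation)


t = 10 * M^(-2.5) = 10 * 2.5^(-2.5) = 1.0119

1.0119 Gyr


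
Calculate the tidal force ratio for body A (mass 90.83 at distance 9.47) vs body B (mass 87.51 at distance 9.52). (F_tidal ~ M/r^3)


Ratio = (M1/r1^3) / (M2/r2^3) = (90.83/9.47^3) / (87.51/9.52^3) = 1.0545

1.0545


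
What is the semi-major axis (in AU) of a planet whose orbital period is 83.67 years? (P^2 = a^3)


a = P^(2/3) = 83.67^(2/3) = 19.1299

19.1299 AU


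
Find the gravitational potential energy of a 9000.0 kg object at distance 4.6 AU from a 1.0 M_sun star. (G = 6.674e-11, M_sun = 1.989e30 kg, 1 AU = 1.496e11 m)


M = 1.0 * 1.989e30 kg = 1.989e+30 kg; r = 4.6 AU * 1.496e11 m/AU = 6.8816e+11 m. U = -GM*m/r = -(6.674e-11 * 1.989e+30 * 9000.0) / 6.8816e+11 = -1.736e+12

-1.736e+12 J


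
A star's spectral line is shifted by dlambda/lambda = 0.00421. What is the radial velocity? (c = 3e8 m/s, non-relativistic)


v = (dlambda/lambda) * c = 0.00421 * 3e8 = 1.263e+06

1.263e+06 m/s


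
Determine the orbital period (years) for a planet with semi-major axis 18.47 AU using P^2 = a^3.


P = a^(3/2) = 18.47^1.5 = 79.378

79.378 years


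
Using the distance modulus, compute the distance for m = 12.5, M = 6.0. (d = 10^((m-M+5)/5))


d = 10^((m - M + 5)/5) = 10^((12.5 - 6.0 + 5)/5) = 199.5262

199.5262 pc


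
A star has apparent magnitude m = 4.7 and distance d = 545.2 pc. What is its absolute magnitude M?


M = m - 5*log10(d) + 5 = 4.7 - 5*log10(545.2) + 5 = -3.9828

-3.9828


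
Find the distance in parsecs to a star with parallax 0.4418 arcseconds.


d = 1/p = 1/0.4418 = 2.2635

2.2635 pc


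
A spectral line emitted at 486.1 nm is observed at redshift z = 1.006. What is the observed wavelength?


lam_obs = lam_emit * (1 + z) = 486.1 * (1 + 1.006) = 975.1166

975.1166 nm


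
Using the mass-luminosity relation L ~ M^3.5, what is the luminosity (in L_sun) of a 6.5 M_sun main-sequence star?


L/L_sun = (M/M_sun)^3.5 = 6.5^3.5 = 700.1591

700.1591 L_sun


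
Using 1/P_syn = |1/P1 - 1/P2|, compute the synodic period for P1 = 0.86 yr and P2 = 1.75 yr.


1/P_syn = |1/P1 - 1/P2| = |1/0.86 - 1/1.75| => P_syn = 1.691

1.691 years


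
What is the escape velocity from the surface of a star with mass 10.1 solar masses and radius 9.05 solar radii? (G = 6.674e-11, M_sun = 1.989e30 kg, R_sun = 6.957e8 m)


M = 10.1 * 1.989e30 kg = 2.00889e+31 kg; R = 9.05 * 6.957e8 m = 6.296085e+09 m. v_esc = sqrt(2GM/R) = sqrt(2 * 6.674e-11 * 2.00889e+31 / 6.296085e+09) = 652605.7353

652605.7353 m/s


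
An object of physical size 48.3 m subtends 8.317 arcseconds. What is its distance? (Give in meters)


D = size / theta_rad, theta_rad = 8.317 * pi/(180*3600) = 4.032e-05, D = 1.198e+06

1.198e+06 m


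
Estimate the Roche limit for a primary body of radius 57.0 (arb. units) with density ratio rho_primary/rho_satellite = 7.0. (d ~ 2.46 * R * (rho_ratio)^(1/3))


d_Roche = 2.46 * 57.0 * 7.0^(1/3) = 268.2312

268.2312


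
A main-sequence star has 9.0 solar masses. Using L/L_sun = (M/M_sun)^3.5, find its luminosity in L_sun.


L/L_sun = (M/M_sun)^3.5 = 9.0^3.5 = 2187.0

2187.0 L_sun


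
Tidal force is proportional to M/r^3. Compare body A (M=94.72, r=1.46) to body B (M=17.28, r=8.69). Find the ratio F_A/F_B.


Ratio = (M1/r1^3) / (M2/r2^3) = (94.72/1.46^3) / (17.28/8.69^3) = 1155.8426

1155.8426


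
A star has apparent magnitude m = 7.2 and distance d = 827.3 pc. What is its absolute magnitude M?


M = m - 5*log10(d) + 5 = 7.2 - 5*log10(827.3) + 5 = -2.3883

-2.3883


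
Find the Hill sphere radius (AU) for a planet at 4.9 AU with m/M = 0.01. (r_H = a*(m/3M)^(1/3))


r_H = a * (m/3M)^(1/3) = 4.9 * (0.01/3)^(1/3) = 0.732

0.732 AU


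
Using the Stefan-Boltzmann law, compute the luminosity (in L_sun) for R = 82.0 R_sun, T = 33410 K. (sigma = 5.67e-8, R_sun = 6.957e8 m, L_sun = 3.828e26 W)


R = 82.0 * 6.957e8 m = 5.70474e+10 m. L = 4*pi*R^2*sigma*T^4 = 4*pi*(5.70474e+10)^2 * 5.67e-8 * 33410^4 = 2.889152971e+33 W. L/L_sun = 2.889152971e+33 / 3.828e26 = 7.547e+06

7.547e+06 L_sun


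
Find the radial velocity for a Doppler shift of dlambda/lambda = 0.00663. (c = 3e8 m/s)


v = (dlambda/lambda) * c = 0.00663 * 3e8 = 1.989e+06

1.989e+06 m/s


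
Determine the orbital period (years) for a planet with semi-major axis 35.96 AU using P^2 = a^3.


P = a^(3/2) = 35.96^1.5 = 215.6401

215.6401 years


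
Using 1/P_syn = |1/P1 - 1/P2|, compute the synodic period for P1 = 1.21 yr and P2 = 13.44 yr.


1/P_syn = |1/P1 - 1/P2| = |1/1.21 - 1/13.44| => P_syn = 1.3297

1.3297 years


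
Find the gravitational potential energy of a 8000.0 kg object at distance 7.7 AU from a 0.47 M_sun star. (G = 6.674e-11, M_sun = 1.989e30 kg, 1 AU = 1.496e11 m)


M = 0.47 * 1.989e30 kg = 9.3483e+29 kg; r = 7.7 AU * 1.496e11 m/AU = 1.15192e+12 m. U = -GM*m/r = -(6.674e-11 * 9.3483e+29 * 8000.0) / 1.15192e+12 = -4.333e+11

-4.333e+11 J


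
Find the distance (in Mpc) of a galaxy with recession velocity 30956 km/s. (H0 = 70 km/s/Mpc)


d = v / H0 = 30956 / 70 = 442.2286

442.2286 Mpc


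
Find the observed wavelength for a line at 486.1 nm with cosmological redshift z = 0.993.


lam_obs = lam_emit * (1 + z) = 486.1 * (1 + 0.993) = 968.7973

968.7973 nm


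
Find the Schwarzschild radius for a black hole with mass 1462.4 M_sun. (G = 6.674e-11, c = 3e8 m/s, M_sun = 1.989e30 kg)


M = 1462.4 * 1.989e30 kg = 2.9087136e+33 kg. rs = 2GM/c^2 = 2 * 6.674e-11 * 2.9087136e+33 / (3e8)^2 = 4.314e+06

4.314e+06 m


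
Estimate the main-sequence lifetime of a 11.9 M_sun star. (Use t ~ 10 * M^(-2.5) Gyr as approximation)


t = 10 * M^(-2.5) = 10 * 11.9^(-2.5) = 0.0205

0.0205 Gyr


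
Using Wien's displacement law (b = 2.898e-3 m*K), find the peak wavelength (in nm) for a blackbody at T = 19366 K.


lam_max = b / T = 2.898e-3 / 19366 = 1.496e-07 m = 149.6437 nm

149.6437 nm


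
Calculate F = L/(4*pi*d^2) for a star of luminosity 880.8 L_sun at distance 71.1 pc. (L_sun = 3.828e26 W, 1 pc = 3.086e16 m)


F = L / (4*pi*d^2) = 3.372e+29 / (4*pi*(2.194e+18)^2) = 5.573e-09

5.573e-09 W/m^2


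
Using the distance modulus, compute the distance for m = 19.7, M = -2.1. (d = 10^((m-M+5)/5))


d = 10^((m - M + 5)/5) = 10^((19.7 - -2.1 + 5)/5) = 229086.7653

229086.7653 pc


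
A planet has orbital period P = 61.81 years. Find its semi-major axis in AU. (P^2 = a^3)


a = P^(2/3) = 61.81^(2/3) = 15.6329

15.6329 AU


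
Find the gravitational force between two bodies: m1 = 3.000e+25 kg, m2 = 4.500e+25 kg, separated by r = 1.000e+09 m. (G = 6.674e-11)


F = G*m1*m2/r^2 = 6.674e-11 * 3.000e+25 * 4.500e+25 / (1.000e+09)^2 = 6.674e-11 * 1.350e+51 / 1.000e+18 = 9.010e+22

9.010e+22 N


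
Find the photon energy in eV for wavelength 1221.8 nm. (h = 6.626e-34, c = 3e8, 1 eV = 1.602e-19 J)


E = hc/lambda = 6.626e-34 * 3e8 / 1.222e-06 = 1.627e-19 J = 1.0156 eV

1.0156 eV


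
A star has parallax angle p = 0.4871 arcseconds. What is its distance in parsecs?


d = 1/p = 1/0.4871 = 2.053

2.053 pc


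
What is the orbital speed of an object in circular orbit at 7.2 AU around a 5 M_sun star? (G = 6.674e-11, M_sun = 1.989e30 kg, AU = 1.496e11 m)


v = sqrt(GM/r) = sqrt(6.674e-11 * 9.945e+30 / 1.077e+12) = 24823.5249

24823.5249 m/s


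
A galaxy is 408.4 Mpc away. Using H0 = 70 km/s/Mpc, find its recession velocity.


v = H0 * d = 70 * 408.4 = 28588.0

28588.0 km/s


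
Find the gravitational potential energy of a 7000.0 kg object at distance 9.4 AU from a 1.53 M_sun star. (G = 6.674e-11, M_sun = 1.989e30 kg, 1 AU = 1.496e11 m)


M = 1.53 * 1.989e30 kg = 3.04317e+30 kg; r = 9.4 AU * 1.496e11 m/AU = 1.40624e+12 m. U = -GM*m/r = -(6.674e-11 * 3.04317e+30 * 7000.0) / 1.40624e+12 = -1.011e+12

-1.011e+12 J


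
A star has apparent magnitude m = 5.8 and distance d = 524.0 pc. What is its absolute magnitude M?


M = m - 5*log10(d) + 5 = 5.8 - 5*log10(524.0) + 5 = -2.7967

-2.7967


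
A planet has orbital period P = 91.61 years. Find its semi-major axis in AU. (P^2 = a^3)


a = P^(2/3) = 91.61^(2/3) = 20.3218

20.3218 AU


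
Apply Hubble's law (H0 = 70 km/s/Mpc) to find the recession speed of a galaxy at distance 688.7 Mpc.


v = H0 * d = 70 * 688.7 = 48209.0

48209.0 km/s


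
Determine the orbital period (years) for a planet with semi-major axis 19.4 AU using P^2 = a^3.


P = a^(3/2) = 19.4^1.5 = 85.4481

85.4481 years


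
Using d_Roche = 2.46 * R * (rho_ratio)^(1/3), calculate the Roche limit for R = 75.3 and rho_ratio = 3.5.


d_Roche = 2.46 * 75.3 * 3.5^(1/3) = 281.2458

281.2458


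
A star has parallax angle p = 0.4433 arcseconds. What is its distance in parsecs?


d = 1/p = 1/0.4433 = 2.2558

2.2558 pc


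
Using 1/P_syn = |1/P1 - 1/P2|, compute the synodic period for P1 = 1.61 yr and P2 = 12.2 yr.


1/P_syn = |1/P1 - 1/P2| = |1/1.61 - 1/12.2| => P_syn = 1.8548

1.8548 years


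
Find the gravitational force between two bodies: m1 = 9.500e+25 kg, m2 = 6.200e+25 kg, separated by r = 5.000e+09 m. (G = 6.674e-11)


F = G*m1*m2/r^2 = 6.674e-11 * 9.500e+25 * 6.200e+25 / (5.000e+09)^2 = 6.674e-11 * 5.890e+51 / 2.500e+19 = 1.572e+22

1.572e+22 N


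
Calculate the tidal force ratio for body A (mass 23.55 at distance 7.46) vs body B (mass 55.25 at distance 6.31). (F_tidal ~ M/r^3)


Ratio = (M1/r1^3) / (M2/r2^3) = (23.55/7.46^3) / (55.25/6.31^3) = 0.2579

0.2579


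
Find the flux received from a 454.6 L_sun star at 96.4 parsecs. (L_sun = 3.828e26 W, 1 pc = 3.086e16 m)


F = L / (4*pi*d^2) = 1.740e+29 / (4*pi*(2.975e+18)^2) = 1.565e-09

1.565e-09 W/m^2


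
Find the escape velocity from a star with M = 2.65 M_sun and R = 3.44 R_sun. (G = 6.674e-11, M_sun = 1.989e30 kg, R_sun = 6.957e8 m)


M = 2.65 * 1.989e30 kg = 5.27085e+30 kg; R = 3.44 * 6.957e8 m = 2.393208e+09 m. v_esc = sqrt(2GM/R) = sqrt(2 * 6.674e-11 * 5.27085e+30 / 2.393208e+09) = 542198.3662

542198.3662 m/s


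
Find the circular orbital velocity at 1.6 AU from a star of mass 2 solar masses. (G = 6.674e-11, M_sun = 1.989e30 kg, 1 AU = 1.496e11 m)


v = sqrt(GM/r) = sqrt(6.674e-11 * 3.978e+30 / 2.394e+11) = 33304.2534

33304.2534 m/s


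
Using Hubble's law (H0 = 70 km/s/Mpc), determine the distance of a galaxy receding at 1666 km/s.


d = v / H0 = 1666 / 70 = 23.8

23.8 Mpc


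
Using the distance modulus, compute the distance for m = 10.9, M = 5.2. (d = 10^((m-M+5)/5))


d = 10^((m - M + 5)/5) = 10^((10.9 - 5.2 + 5)/5) = 138.0384

138.0384 pc


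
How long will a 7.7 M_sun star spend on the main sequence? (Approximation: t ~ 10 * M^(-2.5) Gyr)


t = 10 * M^(-2.5) = 10 * 7.7^(-2.5) = 0.0608

0.0608 Gyr


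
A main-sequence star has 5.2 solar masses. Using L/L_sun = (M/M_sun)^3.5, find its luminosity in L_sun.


L/L_sun = (M/M_sun)^3.5 = 5.2^3.5 = 320.6356

320.6356 L_sun
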